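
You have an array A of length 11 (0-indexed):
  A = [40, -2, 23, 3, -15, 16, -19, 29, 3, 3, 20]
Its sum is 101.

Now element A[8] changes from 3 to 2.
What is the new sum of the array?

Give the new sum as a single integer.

Old value at index 8: 3
New value at index 8: 2
Delta = 2 - 3 = -1
New sum = old_sum + delta = 101 + (-1) = 100

Answer: 100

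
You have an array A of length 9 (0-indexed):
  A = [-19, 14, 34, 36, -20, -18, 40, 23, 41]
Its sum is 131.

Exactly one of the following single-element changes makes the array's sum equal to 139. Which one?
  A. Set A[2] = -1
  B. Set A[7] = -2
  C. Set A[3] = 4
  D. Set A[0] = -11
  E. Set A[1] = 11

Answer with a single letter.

Option A: A[2] 34->-1, delta=-35, new_sum=131+(-35)=96
Option B: A[7] 23->-2, delta=-25, new_sum=131+(-25)=106
Option C: A[3] 36->4, delta=-32, new_sum=131+(-32)=99
Option D: A[0] -19->-11, delta=8, new_sum=131+(8)=139 <-- matches target
Option E: A[1] 14->11, delta=-3, new_sum=131+(-3)=128

Answer: D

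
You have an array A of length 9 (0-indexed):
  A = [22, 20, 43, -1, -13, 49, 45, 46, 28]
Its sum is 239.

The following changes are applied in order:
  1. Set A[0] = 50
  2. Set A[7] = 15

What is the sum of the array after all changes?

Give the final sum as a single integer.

Initial sum: 239
Change 1: A[0] 22 -> 50, delta = 28, sum = 267
Change 2: A[7] 46 -> 15, delta = -31, sum = 236

Answer: 236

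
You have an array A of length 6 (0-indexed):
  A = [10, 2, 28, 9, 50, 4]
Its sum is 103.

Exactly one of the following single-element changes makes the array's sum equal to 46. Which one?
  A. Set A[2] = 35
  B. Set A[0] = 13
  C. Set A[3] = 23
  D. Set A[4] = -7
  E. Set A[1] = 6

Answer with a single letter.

Answer: D

Derivation:
Option A: A[2] 28->35, delta=7, new_sum=103+(7)=110
Option B: A[0] 10->13, delta=3, new_sum=103+(3)=106
Option C: A[3] 9->23, delta=14, new_sum=103+(14)=117
Option D: A[4] 50->-7, delta=-57, new_sum=103+(-57)=46 <-- matches target
Option E: A[1] 2->6, delta=4, new_sum=103+(4)=107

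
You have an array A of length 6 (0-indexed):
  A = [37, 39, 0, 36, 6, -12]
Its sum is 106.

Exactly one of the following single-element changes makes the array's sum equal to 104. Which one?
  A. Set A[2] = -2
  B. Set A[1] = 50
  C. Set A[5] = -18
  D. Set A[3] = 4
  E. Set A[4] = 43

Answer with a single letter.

Option A: A[2] 0->-2, delta=-2, new_sum=106+(-2)=104 <-- matches target
Option B: A[1] 39->50, delta=11, new_sum=106+(11)=117
Option C: A[5] -12->-18, delta=-6, new_sum=106+(-6)=100
Option D: A[3] 36->4, delta=-32, new_sum=106+(-32)=74
Option E: A[4] 6->43, delta=37, new_sum=106+(37)=143

Answer: A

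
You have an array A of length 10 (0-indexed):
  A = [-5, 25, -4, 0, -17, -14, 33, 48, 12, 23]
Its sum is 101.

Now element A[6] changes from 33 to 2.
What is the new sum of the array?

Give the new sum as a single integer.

Answer: 70

Derivation:
Old value at index 6: 33
New value at index 6: 2
Delta = 2 - 33 = -31
New sum = old_sum + delta = 101 + (-31) = 70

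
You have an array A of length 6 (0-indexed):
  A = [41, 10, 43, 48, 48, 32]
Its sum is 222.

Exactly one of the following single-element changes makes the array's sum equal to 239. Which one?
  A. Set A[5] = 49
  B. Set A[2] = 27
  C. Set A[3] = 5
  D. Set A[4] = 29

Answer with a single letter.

Answer: A

Derivation:
Option A: A[5] 32->49, delta=17, new_sum=222+(17)=239 <-- matches target
Option B: A[2] 43->27, delta=-16, new_sum=222+(-16)=206
Option C: A[3] 48->5, delta=-43, new_sum=222+(-43)=179
Option D: A[4] 48->29, delta=-19, new_sum=222+(-19)=203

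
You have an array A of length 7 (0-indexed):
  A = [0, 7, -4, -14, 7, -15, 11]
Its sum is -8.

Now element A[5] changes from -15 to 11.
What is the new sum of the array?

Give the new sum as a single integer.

Answer: 18

Derivation:
Old value at index 5: -15
New value at index 5: 11
Delta = 11 - -15 = 26
New sum = old_sum + delta = -8 + (26) = 18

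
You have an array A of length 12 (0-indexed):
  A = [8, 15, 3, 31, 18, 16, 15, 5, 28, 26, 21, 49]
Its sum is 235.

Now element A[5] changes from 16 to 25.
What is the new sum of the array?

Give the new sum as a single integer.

Answer: 244

Derivation:
Old value at index 5: 16
New value at index 5: 25
Delta = 25 - 16 = 9
New sum = old_sum + delta = 235 + (9) = 244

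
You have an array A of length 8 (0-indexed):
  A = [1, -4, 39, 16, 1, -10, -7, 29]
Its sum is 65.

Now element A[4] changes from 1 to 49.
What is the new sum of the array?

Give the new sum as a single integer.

Answer: 113

Derivation:
Old value at index 4: 1
New value at index 4: 49
Delta = 49 - 1 = 48
New sum = old_sum + delta = 65 + (48) = 113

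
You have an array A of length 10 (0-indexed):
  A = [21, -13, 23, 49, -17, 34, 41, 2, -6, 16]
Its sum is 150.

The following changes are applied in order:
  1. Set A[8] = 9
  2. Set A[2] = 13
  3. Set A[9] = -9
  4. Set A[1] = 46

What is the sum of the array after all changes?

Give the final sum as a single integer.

Answer: 189

Derivation:
Initial sum: 150
Change 1: A[8] -6 -> 9, delta = 15, sum = 165
Change 2: A[2] 23 -> 13, delta = -10, sum = 155
Change 3: A[9] 16 -> -9, delta = -25, sum = 130
Change 4: A[1] -13 -> 46, delta = 59, sum = 189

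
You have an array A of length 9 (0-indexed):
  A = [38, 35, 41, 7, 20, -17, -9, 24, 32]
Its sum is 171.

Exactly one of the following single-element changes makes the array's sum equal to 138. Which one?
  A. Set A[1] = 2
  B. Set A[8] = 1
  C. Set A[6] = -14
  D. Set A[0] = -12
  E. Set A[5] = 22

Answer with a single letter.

Option A: A[1] 35->2, delta=-33, new_sum=171+(-33)=138 <-- matches target
Option B: A[8] 32->1, delta=-31, new_sum=171+(-31)=140
Option C: A[6] -9->-14, delta=-5, new_sum=171+(-5)=166
Option D: A[0] 38->-12, delta=-50, new_sum=171+(-50)=121
Option E: A[5] -17->22, delta=39, new_sum=171+(39)=210

Answer: A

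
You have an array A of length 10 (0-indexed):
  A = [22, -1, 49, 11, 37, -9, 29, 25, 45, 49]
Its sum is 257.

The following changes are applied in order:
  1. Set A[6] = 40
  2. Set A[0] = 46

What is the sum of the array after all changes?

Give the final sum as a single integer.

Initial sum: 257
Change 1: A[6] 29 -> 40, delta = 11, sum = 268
Change 2: A[0] 22 -> 46, delta = 24, sum = 292

Answer: 292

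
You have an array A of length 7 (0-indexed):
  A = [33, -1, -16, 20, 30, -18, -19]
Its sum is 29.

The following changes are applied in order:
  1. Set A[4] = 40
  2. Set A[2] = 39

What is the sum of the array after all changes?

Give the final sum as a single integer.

Answer: 94

Derivation:
Initial sum: 29
Change 1: A[4] 30 -> 40, delta = 10, sum = 39
Change 2: A[2] -16 -> 39, delta = 55, sum = 94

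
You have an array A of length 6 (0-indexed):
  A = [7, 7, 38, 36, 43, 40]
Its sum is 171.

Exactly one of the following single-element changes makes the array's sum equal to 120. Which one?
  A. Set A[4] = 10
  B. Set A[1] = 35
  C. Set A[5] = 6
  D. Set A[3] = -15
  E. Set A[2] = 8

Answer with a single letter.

Answer: D

Derivation:
Option A: A[4] 43->10, delta=-33, new_sum=171+(-33)=138
Option B: A[1] 7->35, delta=28, new_sum=171+(28)=199
Option C: A[5] 40->6, delta=-34, new_sum=171+(-34)=137
Option D: A[3] 36->-15, delta=-51, new_sum=171+(-51)=120 <-- matches target
Option E: A[2] 38->8, delta=-30, new_sum=171+(-30)=141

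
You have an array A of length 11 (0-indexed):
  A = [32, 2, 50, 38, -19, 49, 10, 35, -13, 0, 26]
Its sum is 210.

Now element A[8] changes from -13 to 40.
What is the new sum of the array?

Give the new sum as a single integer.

Old value at index 8: -13
New value at index 8: 40
Delta = 40 - -13 = 53
New sum = old_sum + delta = 210 + (53) = 263

Answer: 263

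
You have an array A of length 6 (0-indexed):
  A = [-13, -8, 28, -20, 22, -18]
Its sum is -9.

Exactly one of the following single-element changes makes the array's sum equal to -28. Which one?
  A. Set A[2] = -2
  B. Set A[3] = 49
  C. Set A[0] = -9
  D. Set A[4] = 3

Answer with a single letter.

Answer: D

Derivation:
Option A: A[2] 28->-2, delta=-30, new_sum=-9+(-30)=-39
Option B: A[3] -20->49, delta=69, new_sum=-9+(69)=60
Option C: A[0] -13->-9, delta=4, new_sum=-9+(4)=-5
Option D: A[4] 22->3, delta=-19, new_sum=-9+(-19)=-28 <-- matches target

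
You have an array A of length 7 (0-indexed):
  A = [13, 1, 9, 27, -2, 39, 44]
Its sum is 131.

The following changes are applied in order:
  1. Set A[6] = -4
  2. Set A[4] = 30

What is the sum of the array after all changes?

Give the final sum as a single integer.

Initial sum: 131
Change 1: A[6] 44 -> -4, delta = -48, sum = 83
Change 2: A[4] -2 -> 30, delta = 32, sum = 115

Answer: 115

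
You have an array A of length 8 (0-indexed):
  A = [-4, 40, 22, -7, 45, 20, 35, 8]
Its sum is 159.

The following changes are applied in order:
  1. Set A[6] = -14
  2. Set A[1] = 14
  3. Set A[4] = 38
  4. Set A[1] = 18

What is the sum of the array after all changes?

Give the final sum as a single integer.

Initial sum: 159
Change 1: A[6] 35 -> -14, delta = -49, sum = 110
Change 2: A[1] 40 -> 14, delta = -26, sum = 84
Change 3: A[4] 45 -> 38, delta = -7, sum = 77
Change 4: A[1] 14 -> 18, delta = 4, sum = 81

Answer: 81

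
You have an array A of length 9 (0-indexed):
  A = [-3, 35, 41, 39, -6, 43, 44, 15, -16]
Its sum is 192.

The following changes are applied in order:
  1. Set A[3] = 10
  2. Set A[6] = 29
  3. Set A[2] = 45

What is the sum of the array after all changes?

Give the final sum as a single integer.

Initial sum: 192
Change 1: A[3] 39 -> 10, delta = -29, sum = 163
Change 2: A[6] 44 -> 29, delta = -15, sum = 148
Change 3: A[2] 41 -> 45, delta = 4, sum = 152

Answer: 152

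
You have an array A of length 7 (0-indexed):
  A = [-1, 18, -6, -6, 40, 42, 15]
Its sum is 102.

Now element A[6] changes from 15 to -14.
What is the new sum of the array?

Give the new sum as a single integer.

Answer: 73

Derivation:
Old value at index 6: 15
New value at index 6: -14
Delta = -14 - 15 = -29
New sum = old_sum + delta = 102 + (-29) = 73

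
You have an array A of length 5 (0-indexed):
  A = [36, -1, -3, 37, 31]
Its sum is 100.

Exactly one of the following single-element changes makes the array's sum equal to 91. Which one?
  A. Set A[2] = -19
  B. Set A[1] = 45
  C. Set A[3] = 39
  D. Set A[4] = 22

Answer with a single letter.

Option A: A[2] -3->-19, delta=-16, new_sum=100+(-16)=84
Option B: A[1] -1->45, delta=46, new_sum=100+(46)=146
Option C: A[3] 37->39, delta=2, new_sum=100+(2)=102
Option D: A[4] 31->22, delta=-9, new_sum=100+(-9)=91 <-- matches target

Answer: D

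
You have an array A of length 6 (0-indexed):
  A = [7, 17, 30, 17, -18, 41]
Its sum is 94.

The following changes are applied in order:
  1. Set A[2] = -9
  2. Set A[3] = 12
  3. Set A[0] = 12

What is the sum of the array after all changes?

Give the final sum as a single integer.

Answer: 55

Derivation:
Initial sum: 94
Change 1: A[2] 30 -> -9, delta = -39, sum = 55
Change 2: A[3] 17 -> 12, delta = -5, sum = 50
Change 3: A[0] 7 -> 12, delta = 5, sum = 55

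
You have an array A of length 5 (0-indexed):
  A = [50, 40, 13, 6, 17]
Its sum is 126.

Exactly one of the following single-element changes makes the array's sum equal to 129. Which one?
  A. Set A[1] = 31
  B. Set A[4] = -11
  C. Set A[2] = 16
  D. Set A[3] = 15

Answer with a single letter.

Answer: C

Derivation:
Option A: A[1] 40->31, delta=-9, new_sum=126+(-9)=117
Option B: A[4] 17->-11, delta=-28, new_sum=126+(-28)=98
Option C: A[2] 13->16, delta=3, new_sum=126+(3)=129 <-- matches target
Option D: A[3] 6->15, delta=9, new_sum=126+(9)=135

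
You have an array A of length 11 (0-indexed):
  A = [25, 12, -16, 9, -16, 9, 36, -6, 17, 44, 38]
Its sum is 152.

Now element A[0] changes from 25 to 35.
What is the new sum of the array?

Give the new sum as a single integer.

Old value at index 0: 25
New value at index 0: 35
Delta = 35 - 25 = 10
New sum = old_sum + delta = 152 + (10) = 162

Answer: 162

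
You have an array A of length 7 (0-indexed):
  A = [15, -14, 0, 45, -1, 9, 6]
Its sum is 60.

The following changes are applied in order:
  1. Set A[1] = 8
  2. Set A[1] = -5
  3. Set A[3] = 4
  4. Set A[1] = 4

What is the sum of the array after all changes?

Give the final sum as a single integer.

Answer: 37

Derivation:
Initial sum: 60
Change 1: A[1] -14 -> 8, delta = 22, sum = 82
Change 2: A[1] 8 -> -5, delta = -13, sum = 69
Change 3: A[3] 45 -> 4, delta = -41, sum = 28
Change 4: A[1] -5 -> 4, delta = 9, sum = 37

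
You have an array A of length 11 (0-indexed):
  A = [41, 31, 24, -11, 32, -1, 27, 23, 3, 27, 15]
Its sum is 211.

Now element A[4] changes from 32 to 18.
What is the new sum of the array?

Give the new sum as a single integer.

Answer: 197

Derivation:
Old value at index 4: 32
New value at index 4: 18
Delta = 18 - 32 = -14
New sum = old_sum + delta = 211 + (-14) = 197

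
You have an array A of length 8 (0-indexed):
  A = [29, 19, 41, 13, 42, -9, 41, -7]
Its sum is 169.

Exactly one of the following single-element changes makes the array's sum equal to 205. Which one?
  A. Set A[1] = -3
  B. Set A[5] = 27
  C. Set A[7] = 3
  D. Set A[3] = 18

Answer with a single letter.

Option A: A[1] 19->-3, delta=-22, new_sum=169+(-22)=147
Option B: A[5] -9->27, delta=36, new_sum=169+(36)=205 <-- matches target
Option C: A[7] -7->3, delta=10, new_sum=169+(10)=179
Option D: A[3] 13->18, delta=5, new_sum=169+(5)=174

Answer: B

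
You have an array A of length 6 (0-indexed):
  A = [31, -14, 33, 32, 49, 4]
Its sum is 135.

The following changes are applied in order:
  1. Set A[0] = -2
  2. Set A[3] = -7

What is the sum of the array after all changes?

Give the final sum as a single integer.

Answer: 63

Derivation:
Initial sum: 135
Change 1: A[0] 31 -> -2, delta = -33, sum = 102
Change 2: A[3] 32 -> -7, delta = -39, sum = 63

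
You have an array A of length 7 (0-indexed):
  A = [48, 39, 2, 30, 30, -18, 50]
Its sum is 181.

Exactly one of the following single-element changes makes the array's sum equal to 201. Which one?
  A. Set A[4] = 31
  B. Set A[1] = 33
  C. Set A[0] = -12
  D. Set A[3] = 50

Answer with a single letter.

Answer: D

Derivation:
Option A: A[4] 30->31, delta=1, new_sum=181+(1)=182
Option B: A[1] 39->33, delta=-6, new_sum=181+(-6)=175
Option C: A[0] 48->-12, delta=-60, new_sum=181+(-60)=121
Option D: A[3] 30->50, delta=20, new_sum=181+(20)=201 <-- matches target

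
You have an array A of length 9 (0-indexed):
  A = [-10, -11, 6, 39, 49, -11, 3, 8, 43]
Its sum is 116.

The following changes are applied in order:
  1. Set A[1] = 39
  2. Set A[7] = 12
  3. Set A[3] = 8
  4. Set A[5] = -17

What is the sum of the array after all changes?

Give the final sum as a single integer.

Answer: 133

Derivation:
Initial sum: 116
Change 1: A[1] -11 -> 39, delta = 50, sum = 166
Change 2: A[7] 8 -> 12, delta = 4, sum = 170
Change 3: A[3] 39 -> 8, delta = -31, sum = 139
Change 4: A[5] -11 -> -17, delta = -6, sum = 133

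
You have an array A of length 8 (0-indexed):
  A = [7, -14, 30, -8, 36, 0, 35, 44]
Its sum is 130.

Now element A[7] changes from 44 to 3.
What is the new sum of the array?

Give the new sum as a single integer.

Old value at index 7: 44
New value at index 7: 3
Delta = 3 - 44 = -41
New sum = old_sum + delta = 130 + (-41) = 89

Answer: 89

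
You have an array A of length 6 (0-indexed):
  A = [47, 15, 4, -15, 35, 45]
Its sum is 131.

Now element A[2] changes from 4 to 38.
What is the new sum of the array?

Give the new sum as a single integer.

Answer: 165

Derivation:
Old value at index 2: 4
New value at index 2: 38
Delta = 38 - 4 = 34
New sum = old_sum + delta = 131 + (34) = 165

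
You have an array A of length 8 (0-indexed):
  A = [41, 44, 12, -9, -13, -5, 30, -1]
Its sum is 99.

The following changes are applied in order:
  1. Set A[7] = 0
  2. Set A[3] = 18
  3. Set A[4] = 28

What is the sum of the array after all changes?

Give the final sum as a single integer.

Answer: 168

Derivation:
Initial sum: 99
Change 1: A[7] -1 -> 0, delta = 1, sum = 100
Change 2: A[3] -9 -> 18, delta = 27, sum = 127
Change 3: A[4] -13 -> 28, delta = 41, sum = 168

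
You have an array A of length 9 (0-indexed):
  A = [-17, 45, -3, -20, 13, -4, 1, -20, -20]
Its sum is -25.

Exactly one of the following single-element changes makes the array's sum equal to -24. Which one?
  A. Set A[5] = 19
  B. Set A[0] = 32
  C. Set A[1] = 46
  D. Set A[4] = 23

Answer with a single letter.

Option A: A[5] -4->19, delta=23, new_sum=-25+(23)=-2
Option B: A[0] -17->32, delta=49, new_sum=-25+(49)=24
Option C: A[1] 45->46, delta=1, new_sum=-25+(1)=-24 <-- matches target
Option D: A[4] 13->23, delta=10, new_sum=-25+(10)=-15

Answer: C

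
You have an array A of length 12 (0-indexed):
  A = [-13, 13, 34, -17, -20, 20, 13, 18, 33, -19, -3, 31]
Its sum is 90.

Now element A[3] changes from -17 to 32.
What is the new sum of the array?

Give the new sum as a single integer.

Old value at index 3: -17
New value at index 3: 32
Delta = 32 - -17 = 49
New sum = old_sum + delta = 90 + (49) = 139

Answer: 139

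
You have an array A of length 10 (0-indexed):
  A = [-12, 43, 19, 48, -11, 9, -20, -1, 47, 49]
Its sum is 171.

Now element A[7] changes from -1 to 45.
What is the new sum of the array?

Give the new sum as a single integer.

Old value at index 7: -1
New value at index 7: 45
Delta = 45 - -1 = 46
New sum = old_sum + delta = 171 + (46) = 217

Answer: 217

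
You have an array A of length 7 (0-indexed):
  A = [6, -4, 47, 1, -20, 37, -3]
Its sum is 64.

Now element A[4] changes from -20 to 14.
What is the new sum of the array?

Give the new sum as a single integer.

Old value at index 4: -20
New value at index 4: 14
Delta = 14 - -20 = 34
New sum = old_sum + delta = 64 + (34) = 98

Answer: 98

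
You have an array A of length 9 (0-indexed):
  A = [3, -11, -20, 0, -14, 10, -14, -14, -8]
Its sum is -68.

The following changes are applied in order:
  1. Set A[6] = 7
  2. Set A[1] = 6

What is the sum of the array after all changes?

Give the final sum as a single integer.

Initial sum: -68
Change 1: A[6] -14 -> 7, delta = 21, sum = -47
Change 2: A[1] -11 -> 6, delta = 17, sum = -30

Answer: -30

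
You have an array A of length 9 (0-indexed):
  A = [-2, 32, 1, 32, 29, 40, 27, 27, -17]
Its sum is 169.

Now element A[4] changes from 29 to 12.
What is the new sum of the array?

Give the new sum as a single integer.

Answer: 152

Derivation:
Old value at index 4: 29
New value at index 4: 12
Delta = 12 - 29 = -17
New sum = old_sum + delta = 169 + (-17) = 152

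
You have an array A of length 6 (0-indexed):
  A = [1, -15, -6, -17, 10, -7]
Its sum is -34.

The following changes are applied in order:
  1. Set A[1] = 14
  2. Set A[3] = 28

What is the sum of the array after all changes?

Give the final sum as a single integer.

Initial sum: -34
Change 1: A[1] -15 -> 14, delta = 29, sum = -5
Change 2: A[3] -17 -> 28, delta = 45, sum = 40

Answer: 40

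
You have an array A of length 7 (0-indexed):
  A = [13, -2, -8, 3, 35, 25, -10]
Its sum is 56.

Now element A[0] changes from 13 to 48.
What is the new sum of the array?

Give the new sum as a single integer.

Old value at index 0: 13
New value at index 0: 48
Delta = 48 - 13 = 35
New sum = old_sum + delta = 56 + (35) = 91

Answer: 91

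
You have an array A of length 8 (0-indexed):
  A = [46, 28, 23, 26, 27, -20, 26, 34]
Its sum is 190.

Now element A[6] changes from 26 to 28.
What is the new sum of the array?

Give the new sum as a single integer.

Old value at index 6: 26
New value at index 6: 28
Delta = 28 - 26 = 2
New sum = old_sum + delta = 190 + (2) = 192

Answer: 192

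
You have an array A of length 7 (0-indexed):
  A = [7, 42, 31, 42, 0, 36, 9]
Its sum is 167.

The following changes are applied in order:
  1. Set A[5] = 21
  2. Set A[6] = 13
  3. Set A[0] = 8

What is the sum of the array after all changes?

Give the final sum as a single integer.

Initial sum: 167
Change 1: A[5] 36 -> 21, delta = -15, sum = 152
Change 2: A[6] 9 -> 13, delta = 4, sum = 156
Change 3: A[0] 7 -> 8, delta = 1, sum = 157

Answer: 157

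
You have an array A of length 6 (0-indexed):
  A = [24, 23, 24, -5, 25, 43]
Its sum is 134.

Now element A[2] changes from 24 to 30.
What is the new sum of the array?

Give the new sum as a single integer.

Answer: 140

Derivation:
Old value at index 2: 24
New value at index 2: 30
Delta = 30 - 24 = 6
New sum = old_sum + delta = 134 + (6) = 140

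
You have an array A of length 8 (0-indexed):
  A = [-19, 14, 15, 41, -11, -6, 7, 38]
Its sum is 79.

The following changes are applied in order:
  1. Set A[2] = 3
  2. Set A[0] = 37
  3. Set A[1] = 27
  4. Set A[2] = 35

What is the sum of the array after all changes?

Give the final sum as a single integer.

Answer: 168

Derivation:
Initial sum: 79
Change 1: A[2] 15 -> 3, delta = -12, sum = 67
Change 2: A[0] -19 -> 37, delta = 56, sum = 123
Change 3: A[1] 14 -> 27, delta = 13, sum = 136
Change 4: A[2] 3 -> 35, delta = 32, sum = 168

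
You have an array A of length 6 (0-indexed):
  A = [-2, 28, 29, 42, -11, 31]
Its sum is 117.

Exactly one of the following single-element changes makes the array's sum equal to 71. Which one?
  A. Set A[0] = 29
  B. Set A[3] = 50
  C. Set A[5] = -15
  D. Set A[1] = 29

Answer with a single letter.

Answer: C

Derivation:
Option A: A[0] -2->29, delta=31, new_sum=117+(31)=148
Option B: A[3] 42->50, delta=8, new_sum=117+(8)=125
Option C: A[5] 31->-15, delta=-46, new_sum=117+(-46)=71 <-- matches target
Option D: A[1] 28->29, delta=1, new_sum=117+(1)=118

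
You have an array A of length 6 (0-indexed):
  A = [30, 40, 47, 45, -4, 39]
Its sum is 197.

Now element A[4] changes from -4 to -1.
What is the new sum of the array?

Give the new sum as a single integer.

Answer: 200

Derivation:
Old value at index 4: -4
New value at index 4: -1
Delta = -1 - -4 = 3
New sum = old_sum + delta = 197 + (3) = 200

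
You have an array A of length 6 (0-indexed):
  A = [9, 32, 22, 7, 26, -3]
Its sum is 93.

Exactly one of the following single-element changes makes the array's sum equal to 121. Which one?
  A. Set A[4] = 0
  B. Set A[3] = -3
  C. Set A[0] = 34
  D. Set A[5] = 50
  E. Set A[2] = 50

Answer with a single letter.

Option A: A[4] 26->0, delta=-26, new_sum=93+(-26)=67
Option B: A[3] 7->-3, delta=-10, new_sum=93+(-10)=83
Option C: A[0] 9->34, delta=25, new_sum=93+(25)=118
Option D: A[5] -3->50, delta=53, new_sum=93+(53)=146
Option E: A[2] 22->50, delta=28, new_sum=93+(28)=121 <-- matches target

Answer: E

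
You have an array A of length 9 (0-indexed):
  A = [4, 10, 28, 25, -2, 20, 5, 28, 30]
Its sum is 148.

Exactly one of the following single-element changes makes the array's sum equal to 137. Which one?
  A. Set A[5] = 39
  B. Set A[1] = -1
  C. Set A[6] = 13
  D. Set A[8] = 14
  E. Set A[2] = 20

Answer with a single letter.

Option A: A[5] 20->39, delta=19, new_sum=148+(19)=167
Option B: A[1] 10->-1, delta=-11, new_sum=148+(-11)=137 <-- matches target
Option C: A[6] 5->13, delta=8, new_sum=148+(8)=156
Option D: A[8] 30->14, delta=-16, new_sum=148+(-16)=132
Option E: A[2] 28->20, delta=-8, new_sum=148+(-8)=140

Answer: B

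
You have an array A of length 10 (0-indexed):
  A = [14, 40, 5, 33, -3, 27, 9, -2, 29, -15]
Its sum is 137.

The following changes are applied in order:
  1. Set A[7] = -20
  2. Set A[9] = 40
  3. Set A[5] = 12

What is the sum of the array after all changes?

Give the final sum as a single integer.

Initial sum: 137
Change 1: A[7] -2 -> -20, delta = -18, sum = 119
Change 2: A[9] -15 -> 40, delta = 55, sum = 174
Change 3: A[5] 27 -> 12, delta = -15, sum = 159

Answer: 159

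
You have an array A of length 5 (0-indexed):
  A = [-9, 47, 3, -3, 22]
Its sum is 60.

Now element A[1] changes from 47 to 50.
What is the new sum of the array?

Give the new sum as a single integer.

Old value at index 1: 47
New value at index 1: 50
Delta = 50 - 47 = 3
New sum = old_sum + delta = 60 + (3) = 63

Answer: 63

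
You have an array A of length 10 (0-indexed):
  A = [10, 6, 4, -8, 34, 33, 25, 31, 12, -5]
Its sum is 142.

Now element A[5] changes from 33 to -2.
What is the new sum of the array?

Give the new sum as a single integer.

Answer: 107

Derivation:
Old value at index 5: 33
New value at index 5: -2
Delta = -2 - 33 = -35
New sum = old_sum + delta = 142 + (-35) = 107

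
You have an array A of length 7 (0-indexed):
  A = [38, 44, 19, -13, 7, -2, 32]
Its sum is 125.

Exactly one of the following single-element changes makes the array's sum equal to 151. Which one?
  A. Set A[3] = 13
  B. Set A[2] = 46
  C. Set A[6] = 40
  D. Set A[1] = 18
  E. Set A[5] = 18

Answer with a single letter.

Answer: A

Derivation:
Option A: A[3] -13->13, delta=26, new_sum=125+(26)=151 <-- matches target
Option B: A[2] 19->46, delta=27, new_sum=125+(27)=152
Option C: A[6] 32->40, delta=8, new_sum=125+(8)=133
Option D: A[1] 44->18, delta=-26, new_sum=125+(-26)=99
Option E: A[5] -2->18, delta=20, new_sum=125+(20)=145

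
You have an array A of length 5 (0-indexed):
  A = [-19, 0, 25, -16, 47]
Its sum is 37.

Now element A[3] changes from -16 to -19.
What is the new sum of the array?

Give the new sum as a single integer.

Old value at index 3: -16
New value at index 3: -19
Delta = -19 - -16 = -3
New sum = old_sum + delta = 37 + (-3) = 34

Answer: 34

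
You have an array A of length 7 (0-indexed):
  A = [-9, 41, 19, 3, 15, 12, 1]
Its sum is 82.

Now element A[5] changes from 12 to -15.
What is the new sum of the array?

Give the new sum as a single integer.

Old value at index 5: 12
New value at index 5: -15
Delta = -15 - 12 = -27
New sum = old_sum + delta = 82 + (-27) = 55

Answer: 55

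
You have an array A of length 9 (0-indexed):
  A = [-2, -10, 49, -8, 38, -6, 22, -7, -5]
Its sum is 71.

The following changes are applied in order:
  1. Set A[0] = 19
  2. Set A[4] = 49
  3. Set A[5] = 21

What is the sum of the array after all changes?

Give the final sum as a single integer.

Answer: 130

Derivation:
Initial sum: 71
Change 1: A[0] -2 -> 19, delta = 21, sum = 92
Change 2: A[4] 38 -> 49, delta = 11, sum = 103
Change 3: A[5] -6 -> 21, delta = 27, sum = 130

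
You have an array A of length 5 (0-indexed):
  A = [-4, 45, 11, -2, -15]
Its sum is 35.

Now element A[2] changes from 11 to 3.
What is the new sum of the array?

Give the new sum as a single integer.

Old value at index 2: 11
New value at index 2: 3
Delta = 3 - 11 = -8
New sum = old_sum + delta = 35 + (-8) = 27

Answer: 27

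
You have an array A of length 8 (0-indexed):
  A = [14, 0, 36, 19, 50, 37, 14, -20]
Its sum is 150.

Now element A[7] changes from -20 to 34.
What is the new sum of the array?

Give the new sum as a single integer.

Answer: 204

Derivation:
Old value at index 7: -20
New value at index 7: 34
Delta = 34 - -20 = 54
New sum = old_sum + delta = 150 + (54) = 204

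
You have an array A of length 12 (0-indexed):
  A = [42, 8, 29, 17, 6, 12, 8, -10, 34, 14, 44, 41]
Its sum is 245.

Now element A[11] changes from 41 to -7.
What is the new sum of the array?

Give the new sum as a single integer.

Old value at index 11: 41
New value at index 11: -7
Delta = -7 - 41 = -48
New sum = old_sum + delta = 245 + (-48) = 197

Answer: 197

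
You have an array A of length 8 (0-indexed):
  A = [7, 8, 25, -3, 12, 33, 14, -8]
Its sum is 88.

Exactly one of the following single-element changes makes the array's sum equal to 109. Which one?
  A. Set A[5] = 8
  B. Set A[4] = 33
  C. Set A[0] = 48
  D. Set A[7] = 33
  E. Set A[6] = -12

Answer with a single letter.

Option A: A[5] 33->8, delta=-25, new_sum=88+(-25)=63
Option B: A[4] 12->33, delta=21, new_sum=88+(21)=109 <-- matches target
Option C: A[0] 7->48, delta=41, new_sum=88+(41)=129
Option D: A[7] -8->33, delta=41, new_sum=88+(41)=129
Option E: A[6] 14->-12, delta=-26, new_sum=88+(-26)=62

Answer: B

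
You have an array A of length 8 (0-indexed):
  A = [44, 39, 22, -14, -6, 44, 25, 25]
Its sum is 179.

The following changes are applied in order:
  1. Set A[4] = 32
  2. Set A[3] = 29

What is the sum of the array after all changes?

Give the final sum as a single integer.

Answer: 260

Derivation:
Initial sum: 179
Change 1: A[4] -6 -> 32, delta = 38, sum = 217
Change 2: A[3] -14 -> 29, delta = 43, sum = 260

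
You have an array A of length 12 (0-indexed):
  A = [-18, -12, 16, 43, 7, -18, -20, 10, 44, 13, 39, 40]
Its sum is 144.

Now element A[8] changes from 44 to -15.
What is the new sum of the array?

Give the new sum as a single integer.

Answer: 85

Derivation:
Old value at index 8: 44
New value at index 8: -15
Delta = -15 - 44 = -59
New sum = old_sum + delta = 144 + (-59) = 85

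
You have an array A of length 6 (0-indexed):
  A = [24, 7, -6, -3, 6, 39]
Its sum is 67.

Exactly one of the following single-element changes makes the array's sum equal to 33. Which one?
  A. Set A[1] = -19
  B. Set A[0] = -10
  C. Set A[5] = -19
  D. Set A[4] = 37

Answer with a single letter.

Answer: B

Derivation:
Option A: A[1] 7->-19, delta=-26, new_sum=67+(-26)=41
Option B: A[0] 24->-10, delta=-34, new_sum=67+(-34)=33 <-- matches target
Option C: A[5] 39->-19, delta=-58, new_sum=67+(-58)=9
Option D: A[4] 6->37, delta=31, new_sum=67+(31)=98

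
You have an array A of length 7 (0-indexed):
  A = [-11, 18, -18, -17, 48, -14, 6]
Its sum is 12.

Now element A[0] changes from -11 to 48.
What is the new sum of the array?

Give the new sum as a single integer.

Answer: 71

Derivation:
Old value at index 0: -11
New value at index 0: 48
Delta = 48 - -11 = 59
New sum = old_sum + delta = 12 + (59) = 71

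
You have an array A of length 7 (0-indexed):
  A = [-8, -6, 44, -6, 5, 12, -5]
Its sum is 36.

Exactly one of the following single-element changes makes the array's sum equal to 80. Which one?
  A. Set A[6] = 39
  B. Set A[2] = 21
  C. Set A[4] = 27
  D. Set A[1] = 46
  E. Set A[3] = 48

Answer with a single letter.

Answer: A

Derivation:
Option A: A[6] -5->39, delta=44, new_sum=36+(44)=80 <-- matches target
Option B: A[2] 44->21, delta=-23, new_sum=36+(-23)=13
Option C: A[4] 5->27, delta=22, new_sum=36+(22)=58
Option D: A[1] -6->46, delta=52, new_sum=36+(52)=88
Option E: A[3] -6->48, delta=54, new_sum=36+(54)=90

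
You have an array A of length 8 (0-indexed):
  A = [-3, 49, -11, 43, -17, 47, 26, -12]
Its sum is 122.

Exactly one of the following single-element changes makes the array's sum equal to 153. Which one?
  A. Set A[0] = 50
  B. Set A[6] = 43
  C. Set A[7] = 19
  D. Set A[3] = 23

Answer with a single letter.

Option A: A[0] -3->50, delta=53, new_sum=122+(53)=175
Option B: A[6] 26->43, delta=17, new_sum=122+(17)=139
Option C: A[7] -12->19, delta=31, new_sum=122+(31)=153 <-- matches target
Option D: A[3] 43->23, delta=-20, new_sum=122+(-20)=102

Answer: C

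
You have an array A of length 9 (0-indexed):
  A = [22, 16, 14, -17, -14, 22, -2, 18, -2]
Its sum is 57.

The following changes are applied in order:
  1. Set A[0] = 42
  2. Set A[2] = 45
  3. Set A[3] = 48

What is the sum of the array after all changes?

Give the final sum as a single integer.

Initial sum: 57
Change 1: A[0] 22 -> 42, delta = 20, sum = 77
Change 2: A[2] 14 -> 45, delta = 31, sum = 108
Change 3: A[3] -17 -> 48, delta = 65, sum = 173

Answer: 173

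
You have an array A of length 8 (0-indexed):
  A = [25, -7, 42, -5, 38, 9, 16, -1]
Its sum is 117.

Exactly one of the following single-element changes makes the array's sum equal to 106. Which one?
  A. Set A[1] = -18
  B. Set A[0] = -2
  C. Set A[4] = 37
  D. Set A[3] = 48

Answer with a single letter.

Option A: A[1] -7->-18, delta=-11, new_sum=117+(-11)=106 <-- matches target
Option B: A[0] 25->-2, delta=-27, new_sum=117+(-27)=90
Option C: A[4] 38->37, delta=-1, new_sum=117+(-1)=116
Option D: A[3] -5->48, delta=53, new_sum=117+(53)=170

Answer: A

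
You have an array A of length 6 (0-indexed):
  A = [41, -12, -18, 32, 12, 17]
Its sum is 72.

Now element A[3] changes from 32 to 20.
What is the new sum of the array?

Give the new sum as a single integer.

Old value at index 3: 32
New value at index 3: 20
Delta = 20 - 32 = -12
New sum = old_sum + delta = 72 + (-12) = 60

Answer: 60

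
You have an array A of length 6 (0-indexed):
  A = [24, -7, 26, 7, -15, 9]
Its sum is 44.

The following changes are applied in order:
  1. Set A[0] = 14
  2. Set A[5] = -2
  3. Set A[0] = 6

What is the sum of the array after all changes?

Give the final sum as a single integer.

Initial sum: 44
Change 1: A[0] 24 -> 14, delta = -10, sum = 34
Change 2: A[5] 9 -> -2, delta = -11, sum = 23
Change 3: A[0] 14 -> 6, delta = -8, sum = 15

Answer: 15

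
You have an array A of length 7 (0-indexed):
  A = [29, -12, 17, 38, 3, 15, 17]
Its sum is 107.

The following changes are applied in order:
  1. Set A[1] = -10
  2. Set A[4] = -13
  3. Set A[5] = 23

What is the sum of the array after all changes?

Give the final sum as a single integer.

Initial sum: 107
Change 1: A[1] -12 -> -10, delta = 2, sum = 109
Change 2: A[4] 3 -> -13, delta = -16, sum = 93
Change 3: A[5] 15 -> 23, delta = 8, sum = 101

Answer: 101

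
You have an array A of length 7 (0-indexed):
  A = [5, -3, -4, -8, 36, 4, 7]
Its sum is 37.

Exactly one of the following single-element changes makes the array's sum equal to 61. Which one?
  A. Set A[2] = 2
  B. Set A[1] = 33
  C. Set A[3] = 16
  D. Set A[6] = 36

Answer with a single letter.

Answer: C

Derivation:
Option A: A[2] -4->2, delta=6, new_sum=37+(6)=43
Option B: A[1] -3->33, delta=36, new_sum=37+(36)=73
Option C: A[3] -8->16, delta=24, new_sum=37+(24)=61 <-- matches target
Option D: A[6] 7->36, delta=29, new_sum=37+(29)=66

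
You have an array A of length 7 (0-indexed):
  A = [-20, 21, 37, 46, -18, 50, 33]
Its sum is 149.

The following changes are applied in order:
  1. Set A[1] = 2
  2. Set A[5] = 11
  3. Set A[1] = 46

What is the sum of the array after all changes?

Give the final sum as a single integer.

Answer: 135

Derivation:
Initial sum: 149
Change 1: A[1] 21 -> 2, delta = -19, sum = 130
Change 2: A[5] 50 -> 11, delta = -39, sum = 91
Change 3: A[1] 2 -> 46, delta = 44, sum = 135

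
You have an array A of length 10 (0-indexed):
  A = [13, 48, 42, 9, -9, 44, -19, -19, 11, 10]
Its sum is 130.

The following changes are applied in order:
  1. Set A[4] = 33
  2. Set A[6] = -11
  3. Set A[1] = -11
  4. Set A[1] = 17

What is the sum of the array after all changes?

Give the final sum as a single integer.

Answer: 149

Derivation:
Initial sum: 130
Change 1: A[4] -9 -> 33, delta = 42, sum = 172
Change 2: A[6] -19 -> -11, delta = 8, sum = 180
Change 3: A[1] 48 -> -11, delta = -59, sum = 121
Change 4: A[1] -11 -> 17, delta = 28, sum = 149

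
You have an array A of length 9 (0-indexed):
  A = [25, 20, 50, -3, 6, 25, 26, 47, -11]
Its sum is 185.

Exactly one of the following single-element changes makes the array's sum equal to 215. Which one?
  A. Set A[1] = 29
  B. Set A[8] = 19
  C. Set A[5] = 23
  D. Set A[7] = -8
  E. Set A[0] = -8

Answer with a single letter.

Answer: B

Derivation:
Option A: A[1] 20->29, delta=9, new_sum=185+(9)=194
Option B: A[8] -11->19, delta=30, new_sum=185+(30)=215 <-- matches target
Option C: A[5] 25->23, delta=-2, new_sum=185+(-2)=183
Option D: A[7] 47->-8, delta=-55, new_sum=185+(-55)=130
Option E: A[0] 25->-8, delta=-33, new_sum=185+(-33)=152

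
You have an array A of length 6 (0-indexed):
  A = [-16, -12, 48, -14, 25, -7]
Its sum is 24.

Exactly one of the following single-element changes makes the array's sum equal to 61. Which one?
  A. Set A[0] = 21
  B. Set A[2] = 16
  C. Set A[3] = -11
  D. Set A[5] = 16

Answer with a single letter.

Answer: A

Derivation:
Option A: A[0] -16->21, delta=37, new_sum=24+(37)=61 <-- matches target
Option B: A[2] 48->16, delta=-32, new_sum=24+(-32)=-8
Option C: A[3] -14->-11, delta=3, new_sum=24+(3)=27
Option D: A[5] -7->16, delta=23, new_sum=24+(23)=47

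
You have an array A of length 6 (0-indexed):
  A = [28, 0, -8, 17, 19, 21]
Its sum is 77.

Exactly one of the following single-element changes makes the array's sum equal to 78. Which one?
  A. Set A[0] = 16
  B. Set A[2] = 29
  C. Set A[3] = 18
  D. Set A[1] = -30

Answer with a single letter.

Option A: A[0] 28->16, delta=-12, new_sum=77+(-12)=65
Option B: A[2] -8->29, delta=37, new_sum=77+(37)=114
Option C: A[3] 17->18, delta=1, new_sum=77+(1)=78 <-- matches target
Option D: A[1] 0->-30, delta=-30, new_sum=77+(-30)=47

Answer: C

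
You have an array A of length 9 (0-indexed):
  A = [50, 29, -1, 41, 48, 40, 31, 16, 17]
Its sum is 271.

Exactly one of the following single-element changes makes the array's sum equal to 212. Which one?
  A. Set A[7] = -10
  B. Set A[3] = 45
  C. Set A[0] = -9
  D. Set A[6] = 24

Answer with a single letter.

Option A: A[7] 16->-10, delta=-26, new_sum=271+(-26)=245
Option B: A[3] 41->45, delta=4, new_sum=271+(4)=275
Option C: A[0] 50->-9, delta=-59, new_sum=271+(-59)=212 <-- matches target
Option D: A[6] 31->24, delta=-7, new_sum=271+(-7)=264

Answer: C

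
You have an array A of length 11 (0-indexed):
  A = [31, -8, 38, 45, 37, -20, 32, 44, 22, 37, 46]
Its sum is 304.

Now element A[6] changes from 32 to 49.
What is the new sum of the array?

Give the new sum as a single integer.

Answer: 321

Derivation:
Old value at index 6: 32
New value at index 6: 49
Delta = 49 - 32 = 17
New sum = old_sum + delta = 304 + (17) = 321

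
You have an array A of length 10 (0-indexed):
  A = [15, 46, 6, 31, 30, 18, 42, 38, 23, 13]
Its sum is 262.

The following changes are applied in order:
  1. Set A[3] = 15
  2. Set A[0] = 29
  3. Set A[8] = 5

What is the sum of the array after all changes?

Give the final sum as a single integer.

Answer: 242

Derivation:
Initial sum: 262
Change 1: A[3] 31 -> 15, delta = -16, sum = 246
Change 2: A[0] 15 -> 29, delta = 14, sum = 260
Change 3: A[8] 23 -> 5, delta = -18, sum = 242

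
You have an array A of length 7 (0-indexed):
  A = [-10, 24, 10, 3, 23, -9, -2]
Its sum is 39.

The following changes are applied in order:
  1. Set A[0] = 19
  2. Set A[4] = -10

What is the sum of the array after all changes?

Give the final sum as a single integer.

Initial sum: 39
Change 1: A[0] -10 -> 19, delta = 29, sum = 68
Change 2: A[4] 23 -> -10, delta = -33, sum = 35

Answer: 35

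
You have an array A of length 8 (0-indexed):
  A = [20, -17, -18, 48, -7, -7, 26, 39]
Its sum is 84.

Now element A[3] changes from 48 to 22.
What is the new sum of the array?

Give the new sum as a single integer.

Answer: 58

Derivation:
Old value at index 3: 48
New value at index 3: 22
Delta = 22 - 48 = -26
New sum = old_sum + delta = 84 + (-26) = 58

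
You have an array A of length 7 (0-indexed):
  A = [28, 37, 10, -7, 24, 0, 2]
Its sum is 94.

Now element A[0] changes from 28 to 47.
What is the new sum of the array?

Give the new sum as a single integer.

Answer: 113

Derivation:
Old value at index 0: 28
New value at index 0: 47
Delta = 47 - 28 = 19
New sum = old_sum + delta = 94 + (19) = 113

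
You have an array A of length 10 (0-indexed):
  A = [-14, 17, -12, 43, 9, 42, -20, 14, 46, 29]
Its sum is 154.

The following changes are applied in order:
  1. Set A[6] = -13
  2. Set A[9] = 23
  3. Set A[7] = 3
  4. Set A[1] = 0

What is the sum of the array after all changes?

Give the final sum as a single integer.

Initial sum: 154
Change 1: A[6] -20 -> -13, delta = 7, sum = 161
Change 2: A[9] 29 -> 23, delta = -6, sum = 155
Change 3: A[7] 14 -> 3, delta = -11, sum = 144
Change 4: A[1] 17 -> 0, delta = -17, sum = 127

Answer: 127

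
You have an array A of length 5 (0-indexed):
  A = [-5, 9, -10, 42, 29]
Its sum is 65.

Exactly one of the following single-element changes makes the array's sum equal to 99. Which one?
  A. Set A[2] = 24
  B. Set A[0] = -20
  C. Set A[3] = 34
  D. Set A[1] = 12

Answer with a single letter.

Option A: A[2] -10->24, delta=34, new_sum=65+(34)=99 <-- matches target
Option B: A[0] -5->-20, delta=-15, new_sum=65+(-15)=50
Option C: A[3] 42->34, delta=-8, new_sum=65+(-8)=57
Option D: A[1] 9->12, delta=3, new_sum=65+(3)=68

Answer: A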